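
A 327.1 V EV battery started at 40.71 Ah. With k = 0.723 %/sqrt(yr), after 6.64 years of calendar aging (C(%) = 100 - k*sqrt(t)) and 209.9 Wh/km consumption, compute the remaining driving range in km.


Step 1: capacity retention = 100 - 0.723 * sqrt(6.64) = 100 - 0.723 * 2.5768 = 98.137%
Step 2: C_now = 40.71 * 98.137/100 = 39.952 Ah
Step 3: E_pack = V * C_now = 327.1 * 39.952 = 13068 Wh
Step 4: range = E_pack / consumption = 13068 / 209.9 = 62.26 km

62.26 km


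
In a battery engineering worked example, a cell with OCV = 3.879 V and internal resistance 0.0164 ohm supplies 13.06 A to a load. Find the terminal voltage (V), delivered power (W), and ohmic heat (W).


Step 1: V_terminal = OCV - I*R = 3.879 - 13.06 * 0.0164 = 3.6648 V
Step 2: P_out = V_terminal * I = 3.6648 * 13.06 = 47.86 W
Step 3: Q = I^2 * R = 13.06^2 * 0.0164 = 2.797 W

V=3.6648 V, P=47.86 W, Q=2.797 W


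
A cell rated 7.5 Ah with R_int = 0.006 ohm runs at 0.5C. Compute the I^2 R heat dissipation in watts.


Step 1: I = C_rate * capacity = 0.5 * 7.5 = 3.75 A
Step 2: Q = I^2 * R = 3.75^2 * 0.006 = 14.063 * 0.006 = 0.08438 W

0.08438 W


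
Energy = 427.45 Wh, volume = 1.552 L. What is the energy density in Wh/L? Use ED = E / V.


Volumetric ED = 427.45 Wh / 1.552 L = 275.4 Wh/L

275.4 Wh/L


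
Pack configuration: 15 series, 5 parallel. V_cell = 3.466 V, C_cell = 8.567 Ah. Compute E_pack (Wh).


V_pack = 15 * 3.466 = 51.99 V
C_pack = 5 * 8.567 = 42.835 Ah
E = V_pack * C_pack = 51.99 * 42.835 = 2227 Wh

2227 Wh


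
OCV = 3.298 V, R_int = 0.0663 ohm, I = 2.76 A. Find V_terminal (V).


IR drop = 2.76 * 0.0663 = 0.18299 V
V = 3.298 - 0.18299 = 3.115 V

3.115 V


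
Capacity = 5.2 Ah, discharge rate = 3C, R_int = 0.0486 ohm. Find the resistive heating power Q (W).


Step 1: I = C_rate * capacity = 3 * 5.2 = 15.6 A
Step 2: Q = I^2 * R = 15.6^2 * 0.0486 = 243.36 * 0.0486 = 11.83 W

11.83 W


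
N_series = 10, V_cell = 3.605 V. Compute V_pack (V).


Series voltages add: 10 * 3.605 V = 36.05 V

36.05 V


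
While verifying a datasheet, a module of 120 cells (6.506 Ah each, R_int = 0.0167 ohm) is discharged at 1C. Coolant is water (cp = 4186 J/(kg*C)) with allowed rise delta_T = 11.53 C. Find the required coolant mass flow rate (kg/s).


Step 1: I = 1 * 6.506 = 6.506 A
Step 2: Q_cell = I^2 * R = 6.506^2 * 0.0167 = 0.70688 W
Step 3: Q_total = 120 * 0.70688 = 84.826 W
Step 4: m_dot = Q_total / (cp * dT) = 84.826 / (4186 * 11.53) = 0.001758 kg/s

0.001758 kg/s


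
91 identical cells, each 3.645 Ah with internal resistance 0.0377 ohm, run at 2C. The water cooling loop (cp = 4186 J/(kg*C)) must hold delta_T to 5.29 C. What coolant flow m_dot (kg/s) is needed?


Step 1: I = 2 * 3.645 = 7.29 A
Step 2: Q_cell = I^2 * R = 7.29^2 * 0.0377 = 2.0035 W
Step 3: Q_total = 91 * 2.0035 = 182.32 W
Step 4: m_dot = Q_total / (cp * dT) = 182.32 / (4186 * 5.29) = 0.008233 kg/s

0.008233 kg/s


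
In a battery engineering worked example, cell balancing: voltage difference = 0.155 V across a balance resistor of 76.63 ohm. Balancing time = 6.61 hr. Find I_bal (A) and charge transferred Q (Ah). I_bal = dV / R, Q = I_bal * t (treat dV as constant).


I_bal = dV / R = 0.155 / 76.63 = 0.0020227 A
Q = I_bal * t = 0.0020227 * 6.61 = 0.01337 Ah

I=0.0020227 A, Q=0.01337 Ah


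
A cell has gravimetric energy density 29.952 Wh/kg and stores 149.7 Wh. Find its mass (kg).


m = E / ED = 149.7 / 29.952 = 4.998 kg

4.998 kg


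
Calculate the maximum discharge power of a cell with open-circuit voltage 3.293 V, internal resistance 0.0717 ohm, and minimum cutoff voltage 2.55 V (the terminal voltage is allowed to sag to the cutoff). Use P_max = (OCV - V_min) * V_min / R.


dV = OCV - V_min = 0.743 V (so I_max = dV / R)
P_max = dV * V_min / R = 0.743 * 2.55 / 0.0717 = 26.42 W

26.42 W


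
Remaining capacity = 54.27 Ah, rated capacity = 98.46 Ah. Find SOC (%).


SOC = (remaining / total) * 100 = (54.27 / 98.46) * 100 = 55.12%

55.12%


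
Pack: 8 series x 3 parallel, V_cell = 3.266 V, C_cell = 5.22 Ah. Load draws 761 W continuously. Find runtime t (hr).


Step 1: E_pack = Ns * V_cell * Np * C_cell = 8 * 3.266 * 3 * 5.22 = 409.16 Wh
Step 2: t = E_pack / P = 409.16 / 761 = 0.5377 hr

0.5377 hr


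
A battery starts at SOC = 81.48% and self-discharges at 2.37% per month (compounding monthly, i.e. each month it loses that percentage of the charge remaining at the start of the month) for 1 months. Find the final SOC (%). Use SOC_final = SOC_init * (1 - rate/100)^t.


decay = (1 - 2.37/100)^1 = 0.9763
SOC_final = 81.48 * 0.9763 = 79.55%

79.55%


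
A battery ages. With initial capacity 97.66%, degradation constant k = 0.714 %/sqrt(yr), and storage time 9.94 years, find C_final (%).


Step 1: sqrt(9.94 yr) = 3.1528
Step 2: drop = 0.714 * 3.1528 = 2.2511
Step 3: C_final = 97.66 - 2.2511 = 95.41%

95.41%


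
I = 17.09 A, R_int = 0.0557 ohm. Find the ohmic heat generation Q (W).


I^2 = 292.07
Q = 292.07 * 0.0557 = 16.27 W

16.27 W


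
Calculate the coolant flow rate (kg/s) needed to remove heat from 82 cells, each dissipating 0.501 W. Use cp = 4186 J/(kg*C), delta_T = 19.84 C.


Q_total = 82 * 0.501 = 41.082 W
m_dot = Q_total / (cp * dT) = 41.082 / (4186 * 19.84) = 4.947e-04 kg/s

4.947e-04 kg/s


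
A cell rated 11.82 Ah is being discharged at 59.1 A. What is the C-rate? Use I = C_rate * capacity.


Rearranging: C_rate = 59.1 / 11.82 = 5C

5C


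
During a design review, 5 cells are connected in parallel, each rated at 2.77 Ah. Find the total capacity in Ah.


C_total = 5 * 2.77 = 13.85 Ah

13.85 Ah


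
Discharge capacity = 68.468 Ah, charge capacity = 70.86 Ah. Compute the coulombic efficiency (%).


Coulombic efficiency = 68.468/70.86 * 100% = 96.62%

96.62%


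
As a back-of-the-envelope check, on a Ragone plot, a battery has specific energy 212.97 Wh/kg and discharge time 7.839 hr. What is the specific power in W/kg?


P_specific = E / t = 212.97 / 7.839 = 27.17 W/kg

27.17 W/kg


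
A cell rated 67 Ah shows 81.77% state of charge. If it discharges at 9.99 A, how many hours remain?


Step 1: remaining = SOC/100 * C_total = 81.77/100 * 67 = 54.786 Ah
Step 2: t = remaining / I = 54.786 / 9.99 = 5.484 hr

5.484 hr


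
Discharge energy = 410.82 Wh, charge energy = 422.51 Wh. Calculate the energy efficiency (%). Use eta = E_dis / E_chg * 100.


eta_e = E_dis / E_chg * 100 = 410.82 / 422.51 * 100 = 97.23%

97.23%


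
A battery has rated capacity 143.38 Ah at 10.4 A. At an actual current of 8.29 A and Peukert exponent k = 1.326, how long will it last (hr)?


Step 1: t_rated = C / I_rated = 143.38 / 10.4 = 13.787 hr
Step 2: ratio = 10.4 / 8.29 = 1.2545
Step 3: ratio^k = 1.2545^1.326 = 1.3507
Step 4: t = t_rated * ratio^k = 13.787 * 1.3507 = 18.62 hr

18.62 hr


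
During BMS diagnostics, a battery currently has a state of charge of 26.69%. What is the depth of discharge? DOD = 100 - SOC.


DOD = 100 - SOC = 100 - 26.69 = 73.31%

73.31%


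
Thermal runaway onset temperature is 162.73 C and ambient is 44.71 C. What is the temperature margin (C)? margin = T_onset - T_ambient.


Safety margin = 162.73 C - 44.71 C = 118.02 C

118.02 C


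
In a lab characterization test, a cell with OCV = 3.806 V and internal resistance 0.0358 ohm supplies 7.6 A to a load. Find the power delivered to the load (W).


Step 1: V_terminal = OCV - I*R = 3.806 - 7.6 * 0.0358 = 3.5339 V
Step 2: P_out = V_terminal * I = 3.5339 * 7.6 = 26.86 W

26.86 W


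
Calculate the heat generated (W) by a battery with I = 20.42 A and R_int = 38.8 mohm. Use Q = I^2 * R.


Convert: R = 38.8 mohm = 0.0388 ohm
Q = I^2 * R = 20.42^2 * 0.0388 = 16.18 W

16.18 W


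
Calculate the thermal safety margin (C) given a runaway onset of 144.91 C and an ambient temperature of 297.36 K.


Convert: T_ambient = 297.36 K = 24.21 C
margin = 144.91 - 24.21 = 120.7 C

120.7 C


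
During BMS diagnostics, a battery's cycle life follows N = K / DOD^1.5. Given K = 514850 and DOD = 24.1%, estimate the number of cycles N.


DOD^1.5 = 118.31
N = K / DOD^1.5 = 514850 / 118.31 = 4352

4352 cycles


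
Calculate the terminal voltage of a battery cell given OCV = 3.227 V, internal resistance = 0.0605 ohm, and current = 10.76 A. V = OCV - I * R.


IR drop = 10.76 * 0.0605 = 0.65098 V
V = 3.227 - 0.65098 = 2.576 V

2.576 V


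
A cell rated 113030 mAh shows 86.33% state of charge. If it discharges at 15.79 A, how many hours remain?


Convert: C_total = 113030 mAh = 113.03 Ah
Step 1: remaining = SOC/100 * C_total = 86.33/100 * 113.03 = 97.579 Ah
Step 2: t = remaining / I = 97.579 / 15.79 = 6.180 hr

6.180 hr


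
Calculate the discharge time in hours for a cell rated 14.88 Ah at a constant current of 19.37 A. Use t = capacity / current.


t = capacity / current = 14.88 / 19.37 = 0.7682 hr

0.7682 hr


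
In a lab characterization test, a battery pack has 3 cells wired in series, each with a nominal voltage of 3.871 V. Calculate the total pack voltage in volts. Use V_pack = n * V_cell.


Series voltages add: 3 * 3.871 V = 11.613 V

11.613 V


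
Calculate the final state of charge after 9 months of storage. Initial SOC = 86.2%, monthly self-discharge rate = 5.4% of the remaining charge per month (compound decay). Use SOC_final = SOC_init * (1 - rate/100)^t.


decay = (1 - 5.4/100)^9 = 0.60676
SOC_final = 86.2 * 0.60676 = 52.30%

52.30%


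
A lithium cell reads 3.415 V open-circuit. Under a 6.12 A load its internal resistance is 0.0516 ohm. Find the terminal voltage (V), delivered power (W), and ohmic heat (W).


Step 1: V_terminal = OCV - I*R = 3.415 - 6.12 * 0.0516 = 3.0992 V
Step 2: P_out = V_terminal * I = 3.0992 * 6.12 = 18.97 W
Step 3: Q = I^2 * R = 6.12^2 * 0.0516 = 1.933 W

V=3.0992 V, P=18.97 W, Q=1.933 W


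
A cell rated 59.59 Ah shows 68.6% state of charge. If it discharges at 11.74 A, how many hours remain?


Step 1: remaining = SOC/100 * C_total = 68.6/100 * 59.59 = 40.879 Ah
Step 2: t = remaining / I = 40.879 / 11.74 = 3.482 hr

3.482 hr


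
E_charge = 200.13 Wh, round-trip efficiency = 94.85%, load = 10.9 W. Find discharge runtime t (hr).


Step 1: E_discharge = eta/100 * E_charge = 94.85/100 * 200.13 = 189.82 Wh
Step 2: t = E_discharge / P = 189.82 / 10.9 = 17.41 hr

17.41 hr


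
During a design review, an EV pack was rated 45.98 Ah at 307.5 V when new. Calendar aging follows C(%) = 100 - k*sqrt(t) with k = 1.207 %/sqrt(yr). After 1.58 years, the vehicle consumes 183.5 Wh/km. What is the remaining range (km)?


Step 1: capacity retention = 100 - 1.207 * sqrt(1.58) = 100 - 1.207 * 1.257 = 98.483%
Step 2: C_now = 45.98 * 98.483/100 = 45.282 Ah
Step 3: E_pack = V * C_now = 307.5 * 45.282 = 13924 Wh
Step 4: range = E_pack / consumption = 13924 / 183.5 = 75.88 km

75.88 km


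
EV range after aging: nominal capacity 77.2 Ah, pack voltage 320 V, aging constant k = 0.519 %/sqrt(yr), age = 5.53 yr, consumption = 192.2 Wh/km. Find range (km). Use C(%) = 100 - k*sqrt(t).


Step 1: capacity retention = 100 - 0.519 * sqrt(5.53) = 100 - 0.519 * 2.3516 = 98.78%
Step 2: C_now = 77.2 * 98.78/100 = 76.258 Ah
Step 3: E_pack = V * C_now = 320 * 76.258 = 24403 Wh
Step 4: range = E_pack / consumption = 24403 / 192.2 = 127.0 km

127.0 km


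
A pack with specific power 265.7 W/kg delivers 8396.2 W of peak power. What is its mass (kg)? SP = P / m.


m = P / SP = 8396.2 / 265.7 = 31.60 kg

31.60 kg


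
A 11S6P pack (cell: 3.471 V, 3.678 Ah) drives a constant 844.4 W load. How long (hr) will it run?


Step 1: E_pack = Ns * V_cell * Np * C_cell = 11 * 3.471 * 6 * 3.678 = 842.58 Wh
Step 2: t = E_pack / P = 842.58 / 844.4 = 0.9978 hr

0.9978 hr


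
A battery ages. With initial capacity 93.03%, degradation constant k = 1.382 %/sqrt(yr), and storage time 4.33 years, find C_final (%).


Step 1: sqrt(4.33 yr) = 2.0809
Step 2: drop = 1.382 * 2.0809 = 2.8758
Step 3: C_final = 93.03 - 2.8758 = 90.15%

90.15%


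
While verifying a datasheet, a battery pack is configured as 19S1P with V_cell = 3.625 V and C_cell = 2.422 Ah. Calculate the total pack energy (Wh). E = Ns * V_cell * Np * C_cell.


V_pack = 19 * 3.625 = 68.875 V
C_pack = 1 * 2.422 = 2.422 Ah
E = V_pack * C_pack = 68.875 * 2.422 = 166.8 Wh

166.8 Wh


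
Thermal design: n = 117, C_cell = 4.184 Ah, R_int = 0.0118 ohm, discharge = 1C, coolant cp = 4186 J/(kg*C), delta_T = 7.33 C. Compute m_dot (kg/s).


Step 1: I = 1 * 4.184 = 4.184 A
Step 2: Q_cell = I^2 * R = 4.184^2 * 0.0118 = 0.20657 W
Step 3: Q_total = 117 * 0.20657 = 24.169 W
Step 4: m_dot = Q_total / (cp * dT) = 24.169 / (4186 * 7.33) = 7.877e-04 kg/s

7.877e-04 kg/s


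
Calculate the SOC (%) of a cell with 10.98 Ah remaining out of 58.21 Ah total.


SOC = (remaining / total) * 100 = (10.98 / 58.21) * 100 = 18.86%

18.86%


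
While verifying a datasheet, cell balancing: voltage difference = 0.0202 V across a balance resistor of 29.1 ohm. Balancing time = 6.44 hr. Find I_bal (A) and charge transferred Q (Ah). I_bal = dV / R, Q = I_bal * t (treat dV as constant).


I_bal = dV / R = 0.0202 / 29.1 = 6.9416e-04 A
Q = I_bal * t = 6.9416e-04 * 6.44 = 0.004470 Ah

I=6.9416e-04 A, Q=0.004470 Ah


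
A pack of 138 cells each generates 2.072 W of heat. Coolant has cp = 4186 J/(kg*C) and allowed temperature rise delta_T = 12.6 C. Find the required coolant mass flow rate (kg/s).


Step 1: Total heat Q = 138 * 2.072 W = 285.94 W
Step 2: denom = cp * dT = 4186 * 12.6 = 52744
Step 3: m_dot = 285.94 / 52744 = 0.005421 kg/s

0.005421 kg/s


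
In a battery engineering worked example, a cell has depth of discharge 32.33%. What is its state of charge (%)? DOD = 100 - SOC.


SOC = 100 - DOD = 100 - 32.33 = 67.67%

67.67%


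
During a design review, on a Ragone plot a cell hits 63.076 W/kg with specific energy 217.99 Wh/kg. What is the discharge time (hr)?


t = E / P = 217.99 / 63.076 = 3.456 hr

3.456 hr


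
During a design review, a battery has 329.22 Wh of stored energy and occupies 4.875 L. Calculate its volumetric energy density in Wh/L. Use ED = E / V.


ED = E / V = 329.22 / 4.875 = 67.53 Wh/L

67.53 Wh/L


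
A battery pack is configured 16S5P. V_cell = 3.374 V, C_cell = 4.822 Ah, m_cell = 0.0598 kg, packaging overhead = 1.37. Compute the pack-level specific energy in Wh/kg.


Step 1: V_pack = 16 * 3.374 = 53.984 V
Step 2: C_pack = 5 * 4.822 = 24.11 Ah
Step 3: E_pack = V_pack * C_pack = 53.984 * 24.11 = 1301.6 Wh
Step 4: m_pack = 16 * 5 * 0.0598 * 1.37 = 6.5541 kg
Step 5: ED = E_pack / m_pack = 1301.6 / 6.5541 = 198.6 Wh/kg

198.6 Wh/kg


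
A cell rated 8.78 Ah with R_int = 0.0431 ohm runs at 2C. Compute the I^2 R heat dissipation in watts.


Step 1: I = C_rate * capacity = 2 * 8.78 = 17.56 A
Step 2: Q = I^2 * R = 17.56^2 * 0.0431 = 308.35 * 0.0431 = 13.29 W

13.29 W


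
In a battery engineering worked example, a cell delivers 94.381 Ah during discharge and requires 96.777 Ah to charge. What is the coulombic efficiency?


eta_c = Q_dis / Q_chg * 100 = 94.381 / 96.777 * 100 = 97.52%

97.52%


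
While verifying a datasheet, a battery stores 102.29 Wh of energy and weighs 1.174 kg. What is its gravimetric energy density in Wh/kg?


ED = E / m = 102.29 / 1.174 = 87.13 Wh/kg

87.13 Wh/kg


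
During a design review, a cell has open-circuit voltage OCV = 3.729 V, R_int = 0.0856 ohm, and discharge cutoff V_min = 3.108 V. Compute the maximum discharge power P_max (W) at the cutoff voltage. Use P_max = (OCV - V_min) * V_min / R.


P_max = (OCV - V_min) * V_min / R = (3.729 - 3.108) * 3.108 / 0.0856 = 0.621 * 3.108 / 0.0856 = 22.55 W

22.55 W


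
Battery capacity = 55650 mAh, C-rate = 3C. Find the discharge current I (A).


Convert: capacity = 55650 mAh = 55.65 Ah
I = C_rate * capacity = 3 * 55.65 = 166.95 A

166.95 A


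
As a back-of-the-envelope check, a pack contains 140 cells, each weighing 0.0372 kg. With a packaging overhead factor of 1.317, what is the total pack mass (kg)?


Cell mass sum = 140 * 0.0372 = 5.208 kg
With overhead 1.317: m_pack = 5.208 * 1.317 = 6.859 kg

6.859 kg


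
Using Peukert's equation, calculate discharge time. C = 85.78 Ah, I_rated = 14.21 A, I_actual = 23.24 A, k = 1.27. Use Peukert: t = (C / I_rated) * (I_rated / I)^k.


Step 1: t_rated = C / I_rated = 85.78 / 14.21 = 6.0366 hr
Step 2: ratio = 14.21 / 23.24 = 0.61145
Step 3: ratio^k = 0.61145^1.27 = 0.5354
Step 4: t = t_rated * ratio^k = 6.0366 * 0.5354 = 3.232 hr

3.232 hr


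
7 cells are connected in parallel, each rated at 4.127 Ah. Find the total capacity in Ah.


Parallel capacities add: 7 * 4.127 Ah = 28.889 Ah

28.889 Ah


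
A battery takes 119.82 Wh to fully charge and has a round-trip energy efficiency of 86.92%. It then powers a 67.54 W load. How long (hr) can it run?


Step 1: E_discharge = eta/100 * E_charge = 86.92/100 * 119.82 = 104.15 Wh
Step 2: t = E_discharge / P = 104.15 / 67.54 = 1.542 hr

1.542 hr


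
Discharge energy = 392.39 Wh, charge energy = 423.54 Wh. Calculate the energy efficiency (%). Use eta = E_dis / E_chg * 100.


eta_e = E_dis / E_chg * 100 = 392.39 / 423.54 * 100 = 92.65%

92.65%


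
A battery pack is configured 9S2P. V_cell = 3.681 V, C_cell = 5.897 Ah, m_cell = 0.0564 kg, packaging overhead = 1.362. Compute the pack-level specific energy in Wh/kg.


Step 1: V_pack = 9 * 3.681 = 33.129 V
Step 2: C_pack = 2 * 5.897 = 11.794 Ah
Step 3: E_pack = V_pack * C_pack = 33.129 * 11.794 = 390.72 Wh
Step 4: m_pack = 9 * 2 * 0.0564 * 1.362 = 1.3827 kg
Step 5: ED = E_pack / m_pack = 390.72 / 1.3827 = 282.6 Wh/kg

282.6 Wh/kg


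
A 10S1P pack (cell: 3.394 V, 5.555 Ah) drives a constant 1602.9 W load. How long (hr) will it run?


Step 1: E_pack = Ns * V_cell * Np * C_cell = 10 * 3.394 * 1 * 5.555 = 188.54 Wh
Step 2: t = E_pack / P = 188.54 / 1602.9 = 0.1176 hr

0.1176 hr


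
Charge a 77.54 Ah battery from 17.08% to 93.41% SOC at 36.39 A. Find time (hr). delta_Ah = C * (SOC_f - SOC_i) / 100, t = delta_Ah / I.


Step 1: dSOC = 93.41% - 17.08% = 76.33%
Step 2: delta_Ah = 77.54 * 76.33 / 100 = 59.186 Ah
Step 3: t = 59.186 / 36.39 = 1.626 hr

1.626 hr


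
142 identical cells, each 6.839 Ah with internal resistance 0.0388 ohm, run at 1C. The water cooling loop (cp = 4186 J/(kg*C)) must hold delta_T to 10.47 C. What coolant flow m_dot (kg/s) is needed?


Step 1: I = 1 * 6.839 = 6.839 A
Step 2: Q_cell = I^2 * R = 6.839^2 * 0.0388 = 1.8148 W
Step 3: Q_total = 142 * 1.8148 = 257.7 W
Step 4: m_dot = Q_total / (cp * dT) = 257.7 / (4186 * 10.47) = 0.005880 kg/s

0.005880 kg/s


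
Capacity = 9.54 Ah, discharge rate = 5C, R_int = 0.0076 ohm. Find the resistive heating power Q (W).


Step 1: I = C_rate * capacity = 5 * 9.54 = 47.7 A
Step 2: Q = I^2 * R = 47.7^2 * 0.0076 = 2275.3 * 0.0076 = 17.29 W

17.29 W


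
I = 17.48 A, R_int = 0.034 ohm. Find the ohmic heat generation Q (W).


Q = I^2 * R = 17.48^2 * 0.034 = 10.39 W

10.39 W


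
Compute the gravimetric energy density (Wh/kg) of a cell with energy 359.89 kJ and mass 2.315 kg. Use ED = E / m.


Convert: E = 359.89 kJ = 99.969 Wh
ED = E / m = 99.969 / 2.315 = 43.18 Wh/kg

43.18 Wh/kg


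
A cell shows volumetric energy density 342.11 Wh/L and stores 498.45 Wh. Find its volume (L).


V = E / ED = 498.45 / 342.11 = 1.457 L

1.457 L


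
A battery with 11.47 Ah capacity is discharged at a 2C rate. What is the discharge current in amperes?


I = C_rate * capacity = 2 * 11.47 = 22.94 A

22.94 A


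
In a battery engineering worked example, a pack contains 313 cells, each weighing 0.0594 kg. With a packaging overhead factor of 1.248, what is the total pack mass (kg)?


m_pack = n * m_cell * overhead = 313 * 0.0594 * 1.248 = 23.20 kg

23.20 kg


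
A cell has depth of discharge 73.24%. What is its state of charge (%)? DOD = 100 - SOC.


SOC = 100 - DOD = 100 - 73.24 = 26.76%

26.76%


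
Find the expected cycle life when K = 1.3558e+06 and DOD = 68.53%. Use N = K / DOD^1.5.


DOD^1.5 = 567.31
N = K / DOD^1.5 = 1.3558e+06 / 567.31 = 2390

2390 cycles


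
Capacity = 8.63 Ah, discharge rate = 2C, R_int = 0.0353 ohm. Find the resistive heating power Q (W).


Step 1: I = C_rate * capacity = 2 * 8.63 = 17.26 A
Step 2: Q = I^2 * R = 17.26^2 * 0.0353 = 297.91 * 0.0353 = 10.52 W

10.52 W


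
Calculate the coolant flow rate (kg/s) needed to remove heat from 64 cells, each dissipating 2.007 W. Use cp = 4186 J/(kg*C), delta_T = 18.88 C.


Step 1: Total heat Q = 64 * 2.007 W = 128.45 W
Step 2: denom = cp * dT = 4186 * 18.88 = 79032
Step 3: m_dot = 128.45 / 79032 = 0.001625 kg/s

0.001625 kg/s


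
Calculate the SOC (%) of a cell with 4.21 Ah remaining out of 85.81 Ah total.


SOC% = 4.21 / 85.81 * 100 = 4.906%

4.906%


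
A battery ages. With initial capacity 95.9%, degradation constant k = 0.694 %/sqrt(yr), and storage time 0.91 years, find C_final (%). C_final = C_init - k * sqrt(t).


sqrt(t) = sqrt(0.91) = 0.95394
C_final = 95.9 - 0.694 * 0.95394 = 95.24%

95.24%


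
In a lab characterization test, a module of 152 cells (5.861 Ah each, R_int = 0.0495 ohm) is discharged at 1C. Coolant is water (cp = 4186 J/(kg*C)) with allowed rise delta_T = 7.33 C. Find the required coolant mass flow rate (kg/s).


Step 1: I = 1 * 5.861 = 5.861 A
Step 2: Q_cell = I^2 * R = 5.861^2 * 0.0495 = 1.7004 W
Step 3: Q_total = 152 * 1.7004 = 258.46 W
Step 4: m_dot = Q_total / (cp * dT) = 258.46 / (4186 * 7.33) = 0.008423 kg/s

0.008423 kg/s


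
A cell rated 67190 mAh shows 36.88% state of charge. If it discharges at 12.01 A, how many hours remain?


Convert: C_total = 67190 mAh = 67.19 Ah
Step 1: remaining = SOC/100 * C_total = 36.88/100 * 67.19 = 24.78 Ah
Step 2: t = remaining / I = 24.78 / 12.01 = 2.063 hr

2.063 hr


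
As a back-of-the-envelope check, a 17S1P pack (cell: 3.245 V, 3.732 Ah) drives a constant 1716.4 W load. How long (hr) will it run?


Step 1: E_pack = Ns * V_cell * Np * C_cell = 17 * 3.245 * 1 * 3.732 = 205.88 Wh
Step 2: t = E_pack / P = 205.88 / 1716.4 = 0.1199 hr

0.1199 hr


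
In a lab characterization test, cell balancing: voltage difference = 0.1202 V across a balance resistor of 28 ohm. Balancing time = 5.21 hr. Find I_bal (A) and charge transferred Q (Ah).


First, Ohm's law: I_bal = 0.1202 V / 28 ohm = 0.0042929 A
Then Q = I * t = 0.0042929 A * 5.21 hr = 0.02237 Ah

I=0.0042929 A, Q=0.02237 Ah


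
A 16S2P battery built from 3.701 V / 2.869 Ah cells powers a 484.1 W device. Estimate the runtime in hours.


Step 1: E_pack = Ns * V_cell * Np * C_cell = 16 * 3.701 * 2 * 2.869 = 339.78 Wh
Step 2: t = E_pack / P = 339.78 / 484.1 = 0.7019 hr

0.7019 hr


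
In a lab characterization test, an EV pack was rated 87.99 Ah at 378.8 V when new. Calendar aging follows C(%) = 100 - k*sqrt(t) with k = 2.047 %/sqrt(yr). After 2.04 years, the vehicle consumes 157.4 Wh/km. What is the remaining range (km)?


Step 1: capacity retention = 100 - 2.047 * sqrt(2.04) = 100 - 2.047 * 1.4283 = 97.076%
Step 2: C_now = 87.99 * 97.076/100 = 85.417 Ah
Step 3: E_pack = V * C_now = 378.8 * 85.417 = 32356 Wh
Step 4: range = E_pack / consumption = 32356 / 157.4 = 205.6 km

205.6 km


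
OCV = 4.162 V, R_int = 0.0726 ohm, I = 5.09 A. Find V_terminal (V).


IR drop = 5.09 * 0.0726 = 0.36953 V
V = 4.162 - 0.36953 = 3.792 V

3.792 V


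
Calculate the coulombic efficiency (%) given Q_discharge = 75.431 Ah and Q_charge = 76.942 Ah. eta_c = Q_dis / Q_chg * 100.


Coulombic efficiency = 75.431/76.942 * 100% = 98.04%

98.04%


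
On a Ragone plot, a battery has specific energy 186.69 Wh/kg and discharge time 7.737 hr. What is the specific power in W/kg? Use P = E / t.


Specific power = 186.69 Wh/kg / 7.737 hr = 24.13 W/kg

24.13 W/kg


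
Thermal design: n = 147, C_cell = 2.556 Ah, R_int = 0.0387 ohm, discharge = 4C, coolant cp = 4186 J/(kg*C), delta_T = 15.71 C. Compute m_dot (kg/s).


Step 1: I = 4 * 2.556 = 10.224 A
Step 2: Q_cell = I^2 * R = 10.224^2 * 0.0387 = 4.0453 W
Step 3: Q_total = 147 * 4.0453 = 594.66 W
Step 4: m_dot = Q_total / (cp * dT) = 594.66 / (4186 * 15.71) = 0.009043 kg/s

0.009043 kg/s


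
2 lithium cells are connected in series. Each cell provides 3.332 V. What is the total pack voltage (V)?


Series voltages add: 2 * 3.332 V = 6.664 V

6.664 V


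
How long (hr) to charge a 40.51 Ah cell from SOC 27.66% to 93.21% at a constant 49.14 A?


Step 1: dSOC = 93.21% - 27.66% = 65.55%
Step 2: delta_Ah = 40.51 * 65.55 / 100 = 26.554 Ah
Step 3: t = 26.554 / 49.14 = 0.5404 hr

0.5404 hr


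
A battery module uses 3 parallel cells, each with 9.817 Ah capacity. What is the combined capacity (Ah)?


C_total = 3 * 9.817 = 29.451 Ah

29.451 Ah


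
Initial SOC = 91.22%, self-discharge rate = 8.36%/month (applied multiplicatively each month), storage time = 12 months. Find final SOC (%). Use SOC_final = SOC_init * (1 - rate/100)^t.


decay = (1 - 8.36/100)^12 = 0.35077
SOC_final = 91.22 * 0.35077 = 32.00%

32.00%


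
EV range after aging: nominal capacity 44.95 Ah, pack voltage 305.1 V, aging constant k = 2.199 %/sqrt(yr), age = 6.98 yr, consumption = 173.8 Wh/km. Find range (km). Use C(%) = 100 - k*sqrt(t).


Step 1: capacity retention = 100 - 2.199 * sqrt(6.98) = 100 - 2.199 * 2.642 = 94.19%
Step 2: C_now = 44.95 * 94.19/100 = 42.338 Ah
Step 3: E_pack = V * C_now = 305.1 * 42.338 = 12917 Wh
Step 4: range = E_pack / consumption = 12917 / 173.8 = 74.32 km

74.32 km


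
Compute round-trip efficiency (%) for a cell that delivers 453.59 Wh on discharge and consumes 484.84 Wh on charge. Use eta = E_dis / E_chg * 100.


Round-trip efficiency = 453.59/484.84 * 100% = 93.55%

93.55%


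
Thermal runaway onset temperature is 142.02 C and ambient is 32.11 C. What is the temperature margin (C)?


Safety margin = 142.02 C - 32.11 C = 109.91 C

109.91 C


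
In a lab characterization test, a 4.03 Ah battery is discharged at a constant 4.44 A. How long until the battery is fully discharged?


t = capacity / current = 4.03 / 4.44 = 0.9077 hr

0.9077 hr


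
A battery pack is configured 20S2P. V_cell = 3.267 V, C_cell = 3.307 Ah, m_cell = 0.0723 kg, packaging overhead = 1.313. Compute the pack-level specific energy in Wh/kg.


Step 1: V_pack = 20 * 3.267 = 65.34 V
Step 2: C_pack = 2 * 3.307 = 6.614 Ah
Step 3: E_pack = V_pack * C_pack = 65.34 * 6.614 = 432.16 Wh
Step 4: m_pack = 20 * 2 * 0.0723 * 1.313 = 3.7972 kg
Step 5: ED = E_pack / m_pack = 432.16 / 3.7972 = 113.8 Wh/kg

113.8 Wh/kg


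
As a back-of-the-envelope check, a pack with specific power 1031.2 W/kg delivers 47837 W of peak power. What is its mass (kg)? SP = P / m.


m = P / SP = 47837 / 1031.2 = 46.39 kg

46.39 kg


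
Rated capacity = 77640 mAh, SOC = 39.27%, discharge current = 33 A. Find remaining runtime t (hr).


Convert: C_total = 77640 mAh = 77.64 Ah
Step 1: remaining = SOC/100 * C_total = 39.27/100 * 77.64 = 30.489 Ah
Step 2: t = remaining / I = 30.489 / 33 = 0.9239 hr

0.9239 hr


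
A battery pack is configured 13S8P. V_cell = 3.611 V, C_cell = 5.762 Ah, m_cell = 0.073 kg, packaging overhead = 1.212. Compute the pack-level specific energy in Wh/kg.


Step 1: V_pack = 13 * 3.611 = 46.943 V
Step 2: C_pack = 8 * 5.762 = 46.096 Ah
Step 3: E_pack = V_pack * C_pack = 46.943 * 46.096 = 2163.9 Wh
Step 4: m_pack = 13 * 8 * 0.073 * 1.212 = 9.2015 kg
Step 5: ED = E_pack / m_pack = 2163.9 / 9.2015 = 235.2 Wh/kg

235.2 Wh/kg


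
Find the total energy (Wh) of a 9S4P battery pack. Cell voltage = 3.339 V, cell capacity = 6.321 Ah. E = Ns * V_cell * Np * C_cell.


V_pack = 9 * 3.339 = 30.051 V
C_pack = 4 * 6.321 = 25.284 Ah
E = V_pack * C_pack = 30.051 * 25.284 = 759.8 Wh

759.8 Wh


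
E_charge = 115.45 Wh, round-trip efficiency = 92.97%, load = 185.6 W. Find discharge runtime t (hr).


Step 1: E_discharge = eta/100 * E_charge = 92.97/100 * 115.45 = 107.33 Wh
Step 2: t = E_discharge / P = 107.33 / 185.6 = 0.5783 hr

0.5783 hr


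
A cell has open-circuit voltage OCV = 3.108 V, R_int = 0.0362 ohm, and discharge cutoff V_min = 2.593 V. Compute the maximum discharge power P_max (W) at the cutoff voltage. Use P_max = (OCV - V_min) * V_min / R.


P_max = (OCV - V_min) * V_min / R = (3.108 - 2.593) * 2.593 / 0.0362 = 0.515 * 2.593 / 0.0362 = 36.89 W

36.89 W


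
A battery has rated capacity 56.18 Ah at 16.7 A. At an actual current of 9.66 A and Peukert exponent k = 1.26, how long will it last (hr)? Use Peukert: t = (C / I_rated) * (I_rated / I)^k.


Step 1: t_rated = C / I_rated = 56.18 / 16.7 = 3.3641 hr
Step 2: ratio = 16.7 / 9.66 = 1.7288
Step 3: ratio^k = 1.7288^1.26 = 1.9932
Step 4: t = t_rated * ratio^k = 3.3641 * 1.9932 = 6.705 hr

6.705 hr


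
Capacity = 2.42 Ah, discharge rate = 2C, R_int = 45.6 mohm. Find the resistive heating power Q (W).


Convert: R = 45.6 mohm = 0.0456 ohm
Step 1: I = C_rate * capacity = 2 * 2.42 = 4.84 A
Step 2: Q = I^2 * R = 4.84^2 * 0.0456 = 23.426 * 0.0456 = 1.068 W

1.068 W


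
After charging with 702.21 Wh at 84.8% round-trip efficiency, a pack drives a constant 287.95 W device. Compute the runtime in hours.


Step 1: E_discharge = eta/100 * E_charge = 84.8/100 * 702.21 = 595.47 Wh
Step 2: t = E_discharge / P = 595.47 / 287.95 = 2.068 hr

2.068 hr


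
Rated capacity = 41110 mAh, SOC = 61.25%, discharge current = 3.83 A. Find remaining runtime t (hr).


Convert: C_total = 41110 mAh = 41.11 Ah
Step 1: remaining = SOC/100 * C_total = 61.25/100 * 41.11 = 25.18 Ah
Step 2: t = remaining / I = 25.18 / 3.83 = 6.574 hr

6.574 hr


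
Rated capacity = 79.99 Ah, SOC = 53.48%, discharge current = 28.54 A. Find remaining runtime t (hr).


Step 1: remaining = SOC/100 * C_total = 53.48/100 * 79.99 = 42.779 Ah
Step 2: t = remaining / I = 42.779 / 28.54 = 1.499 hr

1.499 hr


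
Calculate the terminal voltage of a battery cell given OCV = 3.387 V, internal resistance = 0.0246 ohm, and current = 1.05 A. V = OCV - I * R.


IR drop = 1.05 * 0.0246 = 0.02583 V
V = 3.387 - 0.02583 = 3.361 V

3.361 V


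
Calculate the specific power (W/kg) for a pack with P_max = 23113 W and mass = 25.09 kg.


SP = P / m = 23113 / 25.09 = 921.2 W/kg

921.2 W/kg


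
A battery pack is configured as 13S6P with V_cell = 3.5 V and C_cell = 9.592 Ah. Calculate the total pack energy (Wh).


E = Ns * Vcell * Np * Ccell = 13 * 3.5 * 6 * 9.592 = 2619 Wh

2619 Wh


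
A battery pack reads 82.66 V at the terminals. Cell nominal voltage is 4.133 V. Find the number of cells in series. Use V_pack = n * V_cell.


n = V_pack / V_cell = 82.66 / 4.133 = 20

20


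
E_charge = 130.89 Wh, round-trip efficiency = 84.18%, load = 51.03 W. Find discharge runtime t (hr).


Step 1: E_discharge = eta/100 * E_charge = 84.18/100 * 130.89 = 110.18 Wh
Step 2: t = E_discharge / P = 110.18 / 51.03 = 2.159 hr

2.159 hr


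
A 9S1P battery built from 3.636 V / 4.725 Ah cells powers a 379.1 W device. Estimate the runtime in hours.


Step 1: E_pack = Ns * V_cell * Np * C_cell = 9 * 3.636 * 1 * 4.725 = 154.62 Wh
Step 2: t = E_pack / P = 154.62 / 379.1 = 0.4079 hr

0.4079 hr


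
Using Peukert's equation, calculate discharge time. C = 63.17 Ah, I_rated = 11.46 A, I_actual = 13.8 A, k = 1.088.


Step 1: t_rated = C / I_rated = 63.17 / 11.46 = 5.5122 hr
Step 2: ratio = 11.46 / 13.8 = 0.83043
Step 3: ratio^k = 0.83043^1.088 = 0.81696
Step 4: t = t_rated * ratio^k = 5.5122 * 0.81696 = 4.503 hr

4.503 hr


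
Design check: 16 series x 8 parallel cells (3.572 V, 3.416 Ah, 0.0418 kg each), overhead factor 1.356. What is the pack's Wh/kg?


Step 1: V_pack = 16 * 3.572 = 57.152 V
Step 2: C_pack = 8 * 3.416 = 27.328 Ah
Step 3: E_pack = V_pack * C_pack = 57.152 * 27.328 = 1561.8 Wh
Step 4: m_pack = 16 * 8 * 0.0418 * 1.356 = 7.2551 kg
Step 5: ED = E_pack / m_pack = 1561.8 / 7.2551 = 215.3 Wh/kg

215.3 Wh/kg


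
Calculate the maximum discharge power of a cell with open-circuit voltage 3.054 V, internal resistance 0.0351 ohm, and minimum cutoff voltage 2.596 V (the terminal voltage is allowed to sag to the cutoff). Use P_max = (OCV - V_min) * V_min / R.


dV = OCV - V_min = 0.458 V (so I_max = dV / R)
P_max = dV * V_min / R = 0.458 * 2.596 / 0.0351 = 33.87 W

33.87 W


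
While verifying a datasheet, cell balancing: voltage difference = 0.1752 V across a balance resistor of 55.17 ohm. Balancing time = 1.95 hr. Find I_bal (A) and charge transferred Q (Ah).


I_bal = dV / R = 0.1752 / 55.17 = 0.0031756 A
Q = I_bal * t = 0.0031756 * 1.95 = 0.006192 Ah

I=0.0031756 A, Q=0.006192 Ah


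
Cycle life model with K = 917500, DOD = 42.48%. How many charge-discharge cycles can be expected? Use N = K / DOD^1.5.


DOD^1.5 = 276.87
N = K / DOD^1.5 = 917500 / 276.87 = 3314

3314 cycles


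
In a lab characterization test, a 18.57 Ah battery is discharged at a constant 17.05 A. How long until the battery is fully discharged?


t = capacity / current = 18.57 / 17.05 = 1.089 hr

1.089 hr


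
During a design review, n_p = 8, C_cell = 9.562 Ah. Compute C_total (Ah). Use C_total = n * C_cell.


C_total = 8 * 9.562 = 76.496 Ah

76.496 Ah


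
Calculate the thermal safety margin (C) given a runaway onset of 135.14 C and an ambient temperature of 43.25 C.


margin = T_onset - T_ambient = 135.14 - 43.25 = 91.89 C

91.89 C


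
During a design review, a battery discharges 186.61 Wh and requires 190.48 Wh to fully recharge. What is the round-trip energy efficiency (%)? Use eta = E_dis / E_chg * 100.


eta_e = E_dis / E_chg * 100 = 186.61 / 190.48 * 100 = 97.97%

97.97%


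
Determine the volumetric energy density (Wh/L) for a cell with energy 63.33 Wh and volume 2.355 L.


Volumetric ED = 63.33 Wh / 2.355 L = 26.89 Wh/L

26.89 Wh/L


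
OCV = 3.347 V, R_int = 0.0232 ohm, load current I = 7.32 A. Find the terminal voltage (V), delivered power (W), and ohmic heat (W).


Step 1: V_terminal = OCV - I*R = 3.347 - 7.32 * 0.0232 = 3.1772 V
Step 2: P_out = V_terminal * I = 3.1772 * 7.32 = 23.26 W
Step 3: Q = I^2 * R = 7.32^2 * 0.0232 = 1.243 W

V=3.1772 V, P=23.26 W, Q=1.243 W


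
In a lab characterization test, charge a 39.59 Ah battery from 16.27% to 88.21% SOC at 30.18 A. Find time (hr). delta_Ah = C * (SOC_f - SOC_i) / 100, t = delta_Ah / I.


delta_Ah = 39.59 * (88.21 - 16.27) / 100 = 28.481 Ah
t = delta_Ah / I = 28.481 / 30.18 = 0.9437 hr

0.9437 hr


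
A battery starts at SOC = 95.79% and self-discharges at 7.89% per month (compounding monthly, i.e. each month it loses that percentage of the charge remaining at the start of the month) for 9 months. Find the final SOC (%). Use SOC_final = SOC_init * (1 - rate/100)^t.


decay = (1 - 7.89/100)^9 = 0.47727
SOC_final = 95.79 * 0.47727 = 45.72%

45.72%


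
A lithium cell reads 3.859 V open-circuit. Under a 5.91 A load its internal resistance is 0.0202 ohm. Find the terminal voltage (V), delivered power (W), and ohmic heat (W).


Step 1: V_terminal = OCV - I*R = 3.859 - 5.91 * 0.0202 = 3.7396 V
Step 2: P_out = V_terminal * I = 3.7396 * 5.91 = 22.10 W
Step 3: Q = I^2 * R = 5.91^2 * 0.0202 = 0.7055 W

V=3.7396 V, P=22.10 W, Q=0.7055 W


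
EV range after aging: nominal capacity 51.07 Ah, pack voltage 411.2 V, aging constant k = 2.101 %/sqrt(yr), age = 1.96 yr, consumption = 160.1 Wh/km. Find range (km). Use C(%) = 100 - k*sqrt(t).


Step 1: capacity retention = 100 - 2.101 * sqrt(1.96) = 100 - 2.101 * 1.4 = 97.059%
Step 2: C_now = 51.07 * 97.059/100 = 49.568 Ah
Step 3: E_pack = V * C_now = 411.2 * 49.568 = 20382 Wh
Step 4: range = E_pack / consumption = 20382 / 160.1 = 127.3 km

127.3 km


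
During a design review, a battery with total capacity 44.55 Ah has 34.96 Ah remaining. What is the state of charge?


SOC = (remaining / total) * 100 = (34.96 / 44.55) * 100 = 78.47%

78.47%


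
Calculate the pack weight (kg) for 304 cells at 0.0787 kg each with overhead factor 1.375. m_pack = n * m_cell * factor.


Cell mass sum = 304 * 0.0787 = 23.925 kg
With overhead 1.375: m_pack = 23.925 * 1.375 = 32.90 kg

32.90 kg


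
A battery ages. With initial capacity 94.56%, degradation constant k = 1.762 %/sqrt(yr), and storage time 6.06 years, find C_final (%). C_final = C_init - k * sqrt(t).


Step 1: sqrt(6.06 yr) = 2.4617
Step 2: drop = 1.762 * 2.4617 = 4.3375
Step 3: C_final = 94.56 - 4.3375 = 90.22%

90.22%


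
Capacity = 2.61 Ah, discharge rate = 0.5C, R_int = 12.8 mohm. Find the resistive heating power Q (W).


Convert: R = 12.8 mohm = 0.0128 ohm
Step 1: I = C_rate * capacity = 0.5 * 2.61 = 1.305 A
Step 2: Q = I^2 * R = 1.305^2 * 0.0128 = 1.703 * 0.0128 = 0.02180 W

0.02180 W


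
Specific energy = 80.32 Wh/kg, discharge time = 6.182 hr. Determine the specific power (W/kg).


P_specific = E / t = 80.32 / 6.182 = 12.99 W/kg

12.99 W/kg


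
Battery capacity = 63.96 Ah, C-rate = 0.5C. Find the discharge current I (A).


I = C_rate * capacity = 0.5 * 63.96 = 31.98 A

31.98 A


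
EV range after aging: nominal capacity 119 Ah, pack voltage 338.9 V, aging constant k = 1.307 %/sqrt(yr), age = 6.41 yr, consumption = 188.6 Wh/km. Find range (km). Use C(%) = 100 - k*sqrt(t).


Step 1: capacity retention = 100 - 1.307 * sqrt(6.41) = 100 - 1.307 * 2.5318 = 96.691%
Step 2: C_now = 119 * 96.691/100 = 115.06 Ah
Step 3: E_pack = V * C_now = 338.9 * 115.06 = 38994 Wh
Step 4: range = E_pack / consumption = 38994 / 188.6 = 206.8 km

206.8 km


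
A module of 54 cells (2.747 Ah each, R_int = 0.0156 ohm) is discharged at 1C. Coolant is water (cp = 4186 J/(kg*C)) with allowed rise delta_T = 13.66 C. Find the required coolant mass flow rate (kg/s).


Step 1: I = 1 * 2.747 = 2.747 A
Step 2: Q_cell = I^2 * R = 2.747^2 * 0.0156 = 0.11772 W
Step 3: Q_total = 54 * 0.11772 = 6.3569 W
Step 4: m_dot = Q_total / (cp * dT) = 6.3569 / (4186 * 13.66) = 1.112e-04 kg/s

1.112e-04 kg/s


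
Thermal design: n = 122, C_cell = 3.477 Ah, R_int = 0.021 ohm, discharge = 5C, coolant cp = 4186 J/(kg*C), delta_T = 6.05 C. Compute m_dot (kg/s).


Step 1: I = 5 * 3.477 = 17.385 A
Step 2: Q_cell = I^2 * R = 17.385^2 * 0.021 = 6.347 W
Step 3: Q_total = 122 * 6.347 = 774.33 W
Step 4: m_dot = Q_total / (cp * dT) = 774.33 / (4186 * 6.05) = 0.03058 kg/s

0.03058 kg/s


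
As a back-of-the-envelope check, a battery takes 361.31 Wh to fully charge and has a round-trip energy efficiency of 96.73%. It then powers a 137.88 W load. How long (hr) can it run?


Step 1: E_discharge = eta/100 * E_charge = 96.73/100 * 361.31 = 349.5 Wh
Step 2: t = E_discharge / P = 349.5 / 137.88 = 2.535 hr

2.535 hr


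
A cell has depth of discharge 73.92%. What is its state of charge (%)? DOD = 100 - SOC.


SOC = 100 - DOD = 100 - 73.92 = 26.08%

26.08%


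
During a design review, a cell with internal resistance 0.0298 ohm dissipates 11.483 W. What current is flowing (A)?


I = sqrt(Q / R) = sqrt(11.483 / 0.0298) = sqrt(385.34) = 19.63 A

19.63 A


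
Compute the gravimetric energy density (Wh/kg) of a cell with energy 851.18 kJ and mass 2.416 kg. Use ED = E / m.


Convert: E = 851.18 kJ = 236.44 Wh
ED = E / m = 236.44 / 2.416 = 97.86 Wh/kg

97.86 Wh/kg


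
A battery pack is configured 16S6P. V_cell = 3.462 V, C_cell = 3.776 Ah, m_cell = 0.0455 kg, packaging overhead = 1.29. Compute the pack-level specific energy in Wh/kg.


Step 1: V_pack = 16 * 3.462 = 55.392 V
Step 2: C_pack = 6 * 3.776 = 22.656 Ah
Step 3: E_pack = V_pack * C_pack = 55.392 * 22.656 = 1255 Wh
Step 4: m_pack = 16 * 6 * 0.0455 * 1.29 = 5.6347 kg
Step 5: ED = E_pack / m_pack = 1255 / 5.6347 = 222.7 Wh/kg

222.7 Wh/kg


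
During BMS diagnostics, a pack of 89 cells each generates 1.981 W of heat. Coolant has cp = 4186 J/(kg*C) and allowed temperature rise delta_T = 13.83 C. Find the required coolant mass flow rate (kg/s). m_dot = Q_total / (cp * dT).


Step 1: Total heat Q = 89 * 1.981 W = 176.31 W
Step 2: denom = cp * dT = 4186 * 13.83 = 57892
Step 3: m_dot = 176.31 / 57892 = 0.003045 kg/s

0.003045 kg/s
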